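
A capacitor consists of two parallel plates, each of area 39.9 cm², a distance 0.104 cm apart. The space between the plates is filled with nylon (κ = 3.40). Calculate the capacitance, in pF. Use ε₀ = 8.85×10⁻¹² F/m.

115 pF

A = 39.9 cm² = 3.99×10⁻³ m².
C = κε₀A/d = 3.40 × 8.85×10⁻¹² × 3.99×10⁻³ / 1.04×10⁻³ = 1.15×10⁻¹⁰ F.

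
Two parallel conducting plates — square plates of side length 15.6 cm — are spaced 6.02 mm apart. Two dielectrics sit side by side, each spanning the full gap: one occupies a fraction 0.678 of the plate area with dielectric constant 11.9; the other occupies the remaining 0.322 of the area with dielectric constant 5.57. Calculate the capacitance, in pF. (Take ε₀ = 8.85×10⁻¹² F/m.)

A = (15.6 cm)² = 2.43×10⁻² m².
Side-by-side slabs ⇒ two capacitors in parallel, each spanning the full gap.
C₁ = κ₁ε₀A₁/d = 11.9 × 8.85×10⁻¹² × 1.65×10⁻² / 6.02×10⁻³ = 2.89×10⁻¹⁰ F.
C₂ = κ₂ε₀A₂/d = 5.57 × 8.85×10⁻¹² × 7.84×10⁻³ / 6.02×10⁻³ = 6.42×10⁻¹¹ F.
C = C₁ + C₂ = 3.53×10⁻¹⁰ F.

353 pF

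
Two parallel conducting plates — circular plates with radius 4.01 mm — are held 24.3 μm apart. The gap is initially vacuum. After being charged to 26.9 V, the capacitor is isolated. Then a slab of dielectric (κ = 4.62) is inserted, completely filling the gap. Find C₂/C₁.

4.62

C = κε₀A/d scales with κ, so C₂/C₁ = κ = 4.62.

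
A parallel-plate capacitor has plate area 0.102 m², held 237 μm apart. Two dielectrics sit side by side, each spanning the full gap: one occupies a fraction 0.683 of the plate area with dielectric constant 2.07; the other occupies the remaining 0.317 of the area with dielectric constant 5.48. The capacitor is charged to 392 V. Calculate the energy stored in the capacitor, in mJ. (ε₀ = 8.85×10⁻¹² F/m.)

U ≈ 0.922 mJ

Side-by-side slabs ⇒ two capacitors in parallel, each spanning the full gap.
C₁ = κ₁ε₀A₁/d = 2.07 × 8.85×10⁻¹² × 6.97×10⁻² / 2.37×10⁻⁴ = 5.39×10⁻⁹ F.
C₂ = κ₂ε₀A₂/d = 5.48 × 8.85×10⁻¹² × 3.23×10⁻² / 2.37×10⁻⁴ = 6.62×10⁻⁹ F.
C = C₁ + C₂ = 1.20×10⁻⁸ F.
U = ½CV² = ½ × 1.20×10⁻⁸ × (392)² = 9.22×10⁻⁴ J.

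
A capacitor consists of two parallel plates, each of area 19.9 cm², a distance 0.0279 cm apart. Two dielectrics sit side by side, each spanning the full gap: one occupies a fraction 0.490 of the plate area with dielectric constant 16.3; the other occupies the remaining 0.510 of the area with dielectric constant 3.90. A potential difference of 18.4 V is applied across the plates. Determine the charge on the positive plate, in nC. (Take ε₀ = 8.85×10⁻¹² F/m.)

A = 19.9 cm² = 1.99×10⁻³ m².
Side-by-side slabs ⇒ two capacitors in parallel, each spanning the full gap.
C₁ = κ₁ε₀A₁/d = 16.3 × 8.85×10⁻¹² × 9.75×10⁻⁴ / 2.79×10⁻⁴ = 5.04×10⁻¹⁰ F.
C₂ = κ₂ε₀A₂/d = 3.90 × 8.85×10⁻¹² × 1.01×10⁻³ / 2.79×10⁻⁴ = 1.26×10⁻¹⁰ F.
C = C₁ + C₂ = 6.30×10⁻¹⁰ F.
Q = CV = 6.30×10⁻¹⁰ × 18.4 = 1.16×10⁻⁸ C.

11.6 nC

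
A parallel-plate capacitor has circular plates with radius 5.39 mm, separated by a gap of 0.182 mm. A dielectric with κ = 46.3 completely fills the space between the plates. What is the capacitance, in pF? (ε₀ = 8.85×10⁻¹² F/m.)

205 pF

A = π(5.39 mm)² = 9.13×10⁻⁵ m².
C = κε₀A/d = 46.3 × 8.85×10⁻¹² × 9.13×10⁻⁵ / 1.82×10⁻⁴ = 2.05×10⁻¹⁰ F.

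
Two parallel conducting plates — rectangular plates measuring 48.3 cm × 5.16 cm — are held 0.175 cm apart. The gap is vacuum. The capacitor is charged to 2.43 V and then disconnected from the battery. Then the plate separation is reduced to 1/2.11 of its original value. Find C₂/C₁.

C₂/C₁ ≈ 2.11

C = ε₀A/d scales as 1/d, so C₂/C₁ = d₁/d₂ = 2.11.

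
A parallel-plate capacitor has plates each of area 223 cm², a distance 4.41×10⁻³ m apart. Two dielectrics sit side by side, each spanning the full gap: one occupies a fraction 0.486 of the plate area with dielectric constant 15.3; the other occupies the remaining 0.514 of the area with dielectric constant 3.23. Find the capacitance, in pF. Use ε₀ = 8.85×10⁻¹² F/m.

A = 223 cm² = 2.23×10⁻² m².
Side-by-side slabs ⇒ two capacitors in parallel, each spanning the full gap.
C₁ = κ₁ε₀A₁/d = 15.3 × 8.85×10⁻¹² × 1.08×10⁻² / 4.41×10⁻³ = 3.33×10⁻¹⁰ F.
C₂ = κ₂ε₀A₂/d = 3.23 × 8.85×10⁻¹² × 1.15×10⁻² / 4.41×10⁻³ = 7.43×10⁻¹¹ F.
C = C₁ + C₂ = 4.07×10⁻¹⁰ F.

C ≈ 407 pF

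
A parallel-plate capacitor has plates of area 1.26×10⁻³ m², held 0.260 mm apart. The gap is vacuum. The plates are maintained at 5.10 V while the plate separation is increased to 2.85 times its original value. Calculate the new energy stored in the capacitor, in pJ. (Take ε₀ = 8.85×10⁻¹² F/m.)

U ≈ 196 pJ

Initially C₁ = ε₀A/d = 8.85×10⁻¹² × 1.26×10⁻³ / 2.60×10⁻⁴ = 4.29×10⁻¹¹ F.
U₁ = 5.58×10⁻¹⁰ J.
Battery connected ⇒ V is held fixed. C₂ = 0.351 C₁ and U = ½CV², so U₂/U₁ = C₂/C₁ = 0.351.
U₂ = 0.351 × 5.58×10⁻¹⁰ = 1.96×10⁻¹⁰ J.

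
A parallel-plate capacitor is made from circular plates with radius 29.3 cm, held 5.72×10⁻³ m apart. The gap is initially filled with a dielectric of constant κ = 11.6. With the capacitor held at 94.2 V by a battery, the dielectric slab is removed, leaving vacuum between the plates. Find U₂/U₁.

Battery connected ⇒ V is held fixed.
C₂ = 0.0862 C₁ and U = ½CV², so U₂/U₁ = C₂/C₁ = 0.0862.

0.0862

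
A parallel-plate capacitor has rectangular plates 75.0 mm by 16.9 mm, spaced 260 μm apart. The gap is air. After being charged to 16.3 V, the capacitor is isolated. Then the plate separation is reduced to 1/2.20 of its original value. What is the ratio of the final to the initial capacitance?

C₂/C₁ ≈ 2.20

C = ε₀A/d scales as 1/d, so C₂/C₁ = d₁/d₂ = 2.20.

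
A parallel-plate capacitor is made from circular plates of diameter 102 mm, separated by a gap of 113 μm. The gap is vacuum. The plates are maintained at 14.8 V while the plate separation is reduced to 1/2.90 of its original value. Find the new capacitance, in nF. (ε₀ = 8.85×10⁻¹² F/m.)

1.86 nF

A = π(102/2 mm)² = 8.17×10⁻³ m².
Initially C₁ = ε₀A/d = 8.85×10⁻¹² × 8.17×10⁻³ / 1.13×10⁻⁴ = 6.40×10⁻¹⁰ F.
C = ε₀A/d scales as 1/d, so C₂/C₁ = d₁/d₂ = 2.90.
C₂ = 2.90 × 6.40×10⁻¹⁰ = 1.86×10⁻⁹ F.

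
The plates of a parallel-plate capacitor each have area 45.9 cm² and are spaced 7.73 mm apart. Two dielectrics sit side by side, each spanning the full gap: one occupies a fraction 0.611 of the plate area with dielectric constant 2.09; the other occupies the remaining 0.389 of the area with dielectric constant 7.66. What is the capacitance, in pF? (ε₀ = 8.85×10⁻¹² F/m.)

C ≈ 22.4 pF

A = 45.9 cm² = 4.59×10⁻³ m².
Side-by-side slabs ⇒ two capacitors in parallel, each spanning the full gap.
C₁ = κ₁ε₀A₁/d = 2.09 × 8.85×10⁻¹² × 2.80×10⁻³ / 7.73×10⁻³ = 6.71×10⁻¹² F.
C₂ = κ₂ε₀A₂/d = 7.66 × 8.85×10⁻¹² × 1.79×10⁻³ / 7.73×10⁻³ = 1.57×10⁻¹¹ F.
C = C₁ + C₂ = 2.24×10⁻¹¹ F.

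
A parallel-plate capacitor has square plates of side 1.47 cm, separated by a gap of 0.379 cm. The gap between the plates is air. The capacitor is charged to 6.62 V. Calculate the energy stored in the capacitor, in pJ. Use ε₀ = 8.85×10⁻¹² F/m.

U ≈ 11.1 pJ

A = (1.47 cm)² = 2.16×10⁻⁴ m².
C = ε₀A/d = 8.85×10⁻¹² × 2.16×10⁻⁴ / 3.79×10⁻³ = 5.05×10⁻¹³ F.
U = ½CV² = ½ × 5.05×10⁻¹³ × (6.62)² = 1.11×10⁻¹¹ J.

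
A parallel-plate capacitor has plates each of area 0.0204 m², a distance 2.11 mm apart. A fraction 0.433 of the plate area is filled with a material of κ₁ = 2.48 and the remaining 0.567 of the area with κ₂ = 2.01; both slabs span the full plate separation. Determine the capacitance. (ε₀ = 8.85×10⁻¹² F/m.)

Side-by-side slabs ⇒ two capacitors in parallel, each spanning the full gap.
C₁ = κ₁ε₀A₁/d = 2.48 × 8.85×10⁻¹² × 8.83×10⁻³ / 2.11×10⁻³ = 9.19×10⁻¹¹ F.
C₂ = κ₂ε₀A₂/d = 2.01 × 8.85×10⁻¹² × 1.16×10⁻² / 2.11×10⁻³ = 9.75×10⁻¹¹ F.
C = C₁ + C₂ = 1.89×10⁻¹⁰ F.

C ≈ 189 pF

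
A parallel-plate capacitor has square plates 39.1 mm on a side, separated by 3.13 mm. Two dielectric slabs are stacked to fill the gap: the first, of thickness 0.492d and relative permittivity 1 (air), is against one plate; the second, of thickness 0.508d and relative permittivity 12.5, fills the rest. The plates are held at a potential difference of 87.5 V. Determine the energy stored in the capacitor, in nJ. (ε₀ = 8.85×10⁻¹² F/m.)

U ≈ 31.1 nJ

A = (39.1 mm)² = 1.53×10⁻³ m².
Stacked slabs ⇒ two capacitors in series, each with the full plate area.
C₁ = κ₁ε₀A/d₁ = 1.00 × 8.85×10⁻¹² × 1.53×10⁻³ / 1.54×10⁻³ = 8.79×10⁻¹² F.
C₂ = κ₂ε₀A/d₂ = 12.5 × 8.85×10⁻¹² × 1.53×10⁻³ / 1.59×10⁻³ = 1.06×10⁻¹⁰ F.
C = (1/C₁ + 1/C₂)⁻¹ = 8.12×10⁻¹² F.
U = ½CV² = ½ × 8.12×10⁻¹² × (87.5)² = 3.11×10⁻⁸ J.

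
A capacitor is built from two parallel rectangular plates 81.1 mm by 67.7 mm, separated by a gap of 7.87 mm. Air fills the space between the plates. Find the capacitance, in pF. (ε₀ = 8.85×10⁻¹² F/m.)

6.17 pF

A = 81.1 × 67.7 mm² = 5.49×10⁻³ m².
C = ε₀A/d = 8.85×10⁻¹² × 5.49×10⁻³ / 7.87×10⁻³ = 6.17×10⁻¹² F.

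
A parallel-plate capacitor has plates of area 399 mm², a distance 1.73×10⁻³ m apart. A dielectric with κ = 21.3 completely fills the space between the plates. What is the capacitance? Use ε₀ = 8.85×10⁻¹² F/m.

A = 399 mm² = 3.99×10⁻⁴ m².
C = κε₀A/d = 21.3 × 8.85×10⁻¹² × 3.99×10⁻⁴ / 1.73×10⁻³ = 4.35×10⁻¹¹ F.

C ≈ 43.5 pF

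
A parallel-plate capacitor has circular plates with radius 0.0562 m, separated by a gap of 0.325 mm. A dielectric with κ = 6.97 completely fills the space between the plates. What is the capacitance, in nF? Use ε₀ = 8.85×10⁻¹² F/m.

A = π(0.0562 m)² = 9.92×10⁻³ m².
C = κε₀A/d = 6.97 × 8.85×10⁻¹² × 9.92×10⁻³ / 3.25×10⁻⁴ = 1.88×10⁻⁹ F.

C ≈ 1.88 nF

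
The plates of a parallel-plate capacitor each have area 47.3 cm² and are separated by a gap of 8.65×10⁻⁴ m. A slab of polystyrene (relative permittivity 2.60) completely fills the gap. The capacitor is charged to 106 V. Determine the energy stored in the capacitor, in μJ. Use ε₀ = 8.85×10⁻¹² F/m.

A = 47.3 cm² = 4.73×10⁻³ m².
C = κε₀A/d = 2.60 × 8.85×10⁻¹² × 4.73×10⁻³ / 8.65×10⁻⁴ = 1.26×10⁻¹⁰ F.
U = ½CV² = ½ × 1.26×10⁻¹⁰ × (106)² = 7.07×10⁻⁷ J.

U ≈ 0.707 μJ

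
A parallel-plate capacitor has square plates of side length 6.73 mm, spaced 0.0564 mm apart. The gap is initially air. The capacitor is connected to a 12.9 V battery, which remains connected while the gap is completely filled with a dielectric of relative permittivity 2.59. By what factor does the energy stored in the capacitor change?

2.59

Battery connected ⇒ V is held fixed.
C₂ = 2.59 C₁ and U = ½CV², so U₂/U₁ = C₂/C₁ = 2.59.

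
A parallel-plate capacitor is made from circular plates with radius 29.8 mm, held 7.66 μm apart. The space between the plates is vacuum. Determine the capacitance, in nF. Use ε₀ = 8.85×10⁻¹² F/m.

A = π(29.8 mm)² = 2.79×10⁻³ m².
C = ε₀A/d = 8.85×10⁻¹² × 2.79×10⁻³ / 7.66×10⁻⁶ = 3.22×10⁻⁹ F.

3.22 nF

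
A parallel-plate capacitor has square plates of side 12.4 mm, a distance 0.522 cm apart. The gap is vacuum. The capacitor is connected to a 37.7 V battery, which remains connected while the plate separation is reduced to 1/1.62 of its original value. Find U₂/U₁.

Battery connected ⇒ V is held fixed.
C₂ = 1.62 C₁ and U = ½CV², so U₂/U₁ = C₂/C₁ = 1.62.

1.62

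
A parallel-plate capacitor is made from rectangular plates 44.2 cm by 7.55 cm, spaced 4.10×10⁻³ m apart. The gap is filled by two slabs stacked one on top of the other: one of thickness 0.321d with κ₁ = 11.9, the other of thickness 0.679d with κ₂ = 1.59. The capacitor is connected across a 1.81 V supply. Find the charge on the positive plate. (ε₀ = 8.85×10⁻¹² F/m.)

A = 44.2 × 7.55 cm² = 3.34×10⁻² m².
Stacked slabs ⇒ two capacitors in series, each with the full plate area.
C₁ = κ₁ε₀A/d₁ = 11.9 × 8.85×10⁻¹² × 3.34×10⁻² / 1.32×10⁻³ = 2.67×10⁻⁹ F.
C₂ = κ₂ε₀A/d₂ = 1.59 × 8.85×10⁻¹² × 3.34×10⁻² / 2.78×10⁻³ = 1.69×10⁻¹⁰ F.
C = (1/C₁ + 1/C₂)⁻¹ = 1.59×10⁻¹⁰ F.
Q = CV = 1.59×10⁻¹⁰ × 1.81 = 2.87×10⁻¹⁰ C.

Q ≈ 287 pC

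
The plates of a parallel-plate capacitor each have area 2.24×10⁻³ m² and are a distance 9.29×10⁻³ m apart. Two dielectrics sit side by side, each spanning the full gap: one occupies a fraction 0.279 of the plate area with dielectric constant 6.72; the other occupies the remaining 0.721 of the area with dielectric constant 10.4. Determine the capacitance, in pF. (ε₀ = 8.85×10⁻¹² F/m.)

Side-by-side slabs ⇒ two capacitors in parallel, each spanning the full gap.
C₁ = κ₁ε₀A₁/d = 6.72 × 8.85×10⁻¹² × 6.25×10⁻⁴ / 9.29×10⁻³ = 4.00×10⁻¹² F.
C₂ = κ₂ε₀A₂/d = 10.4 × 8.85×10⁻¹² × 1.62×10⁻³ / 9.29×10⁻³ = 1.60×10⁻¹¹ F.
C = C₁ + C₂ = 2.00×10⁻¹¹ F.

C ≈ 20.0 pF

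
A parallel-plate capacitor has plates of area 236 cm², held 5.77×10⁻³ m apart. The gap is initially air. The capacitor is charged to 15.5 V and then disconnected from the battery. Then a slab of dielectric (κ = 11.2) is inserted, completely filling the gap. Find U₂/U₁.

U₂/U₁ ≈ 0.0893

Isolated ⇒ Q is held fixed.
C₂ = 11.2 C₁ and U = Q²/(2C), so U₂/U₁ = C₁/C₂ = 0.0893.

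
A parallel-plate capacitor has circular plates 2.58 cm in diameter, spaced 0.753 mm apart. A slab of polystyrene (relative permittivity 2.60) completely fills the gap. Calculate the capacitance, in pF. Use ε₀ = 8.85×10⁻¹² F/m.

A = π(2.58/2 cm)² = 5.23×10⁻⁴ m².
C = κε₀A/d = 2.60 × 8.85×10⁻¹² × 5.23×10⁻⁴ / 7.53×10⁻⁴ = 1.60×10⁻¹¹ F.

C ≈ 16.0 pF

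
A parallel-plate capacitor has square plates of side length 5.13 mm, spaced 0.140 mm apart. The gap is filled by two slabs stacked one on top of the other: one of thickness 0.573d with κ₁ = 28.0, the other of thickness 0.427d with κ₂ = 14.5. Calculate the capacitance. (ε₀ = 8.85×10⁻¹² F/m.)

A = (5.13 mm)² = 2.63×10⁻⁵ m².
Stacked slabs ⇒ two capacitors in series, each with the full plate area.
C₁ = κ₁ε₀A/d₁ = 28.0 × 8.85×10⁻¹² × 2.63×10⁻⁵ / 8.02×10⁻⁵ = 8.13×10⁻¹¹ F.
C₂ = κ₂ε₀A/d₂ = 14.5 × 8.85×10⁻¹² × 2.63×10⁻⁵ / 5.98×10⁻⁵ = 5.65×10⁻¹¹ F.
C = (1/C₁ + 1/C₂)⁻¹ = 3.33×10⁻¹¹ F.

33.3 pF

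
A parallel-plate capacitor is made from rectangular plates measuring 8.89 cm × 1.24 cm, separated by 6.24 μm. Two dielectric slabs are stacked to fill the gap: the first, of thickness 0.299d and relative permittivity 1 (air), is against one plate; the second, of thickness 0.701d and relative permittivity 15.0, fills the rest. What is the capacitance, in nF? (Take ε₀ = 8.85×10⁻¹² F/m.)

A = 8.89 × 1.24 cm² = 1.10×10⁻³ m².
Stacked slabs ⇒ two capacitors in series, each with the full plate area.
C₁ = κ₁ε₀A/d₁ = 1.00 × 8.85×10⁻¹² × 1.10×10⁻³ / 1.87×10⁻⁶ = 5.23×10⁻⁹ F.
C₂ = κ₂ε₀A/d₂ = 15.0 × 8.85×10⁻¹² × 1.10×10⁻³ / 4.37×10⁻⁶ = 3.35×10⁻⁸ F.
C = (1/C₁ + 1/C₂)⁻¹ = 4.52×10⁻⁹ F.

4.52 nF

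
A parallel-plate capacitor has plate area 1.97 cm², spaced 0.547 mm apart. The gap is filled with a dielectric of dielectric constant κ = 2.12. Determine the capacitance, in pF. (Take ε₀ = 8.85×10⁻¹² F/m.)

A = 1.97 cm² = 1.97×10⁻⁴ m².
C = κε₀A/d = 2.12 × 8.85×10⁻¹² × 1.97×10⁻⁴ / 5.47×10⁻⁴ = 6.76×10⁻¹² F.

6.76 pF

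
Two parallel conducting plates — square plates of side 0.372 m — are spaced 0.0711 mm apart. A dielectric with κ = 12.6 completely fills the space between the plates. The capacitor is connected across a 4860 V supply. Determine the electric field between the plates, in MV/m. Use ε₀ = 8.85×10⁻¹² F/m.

E = V/d = 4860 / 7.11×10⁻⁵ = 6.84×10⁷ V/m.

E ≈ 68.4 MV/m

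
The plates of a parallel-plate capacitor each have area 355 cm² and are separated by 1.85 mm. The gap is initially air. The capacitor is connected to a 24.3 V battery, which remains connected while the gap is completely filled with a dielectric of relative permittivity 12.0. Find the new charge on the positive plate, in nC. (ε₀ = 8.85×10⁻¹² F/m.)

49.5 nC

A = 355 cm² = 3.55×10⁻² m².
Initially C₁ = ε₀A/d = 8.85×10⁻¹² × 3.55×10⁻² / 1.85×10⁻³ = 1.70×10⁻¹⁰ F.
Q₁ = 4.13×10⁻⁹ C.
Battery connected ⇒ V is held fixed. C₂ = 12.0 C₁ and Q = CV, so Q₂/Q₁ = C₂/C₁ = 12.0.
Q₂ = 12.0 × 4.13×10⁻⁹ = 4.95×10⁻⁸ C.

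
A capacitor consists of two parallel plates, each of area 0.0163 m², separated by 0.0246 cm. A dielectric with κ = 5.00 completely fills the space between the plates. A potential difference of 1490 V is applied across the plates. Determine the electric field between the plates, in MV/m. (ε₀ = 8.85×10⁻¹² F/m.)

E = V/d = 1490 / 2.46×10⁻⁴ = 6.06×10⁶ V/m.

6.06 MV/m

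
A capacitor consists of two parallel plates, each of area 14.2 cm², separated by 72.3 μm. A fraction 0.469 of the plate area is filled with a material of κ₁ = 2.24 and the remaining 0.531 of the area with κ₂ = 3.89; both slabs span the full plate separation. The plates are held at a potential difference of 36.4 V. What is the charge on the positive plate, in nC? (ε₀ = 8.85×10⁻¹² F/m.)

Q ≈ 19.7 nC

A = 14.2 cm² = 1.42×10⁻³ m².
Side-by-side slabs ⇒ two capacitors in parallel, each spanning the full gap.
C₁ = κ₁ε₀A₁/d = 2.24 × 8.85×10⁻¹² × 6.66×10⁻⁴ / 7.23×10⁻⁵ = 1.83×10⁻¹⁰ F.
C₂ = κ₂ε₀A₂/d = 3.89 × 8.85×10⁻¹² × 7.54×10⁻⁴ / 7.23×10⁻⁵ = 3.59×10⁻¹⁰ F.
C = C₁ + C₂ = 5.42×10⁻¹⁰ F.
Q = CV = 5.42×10⁻¹⁰ × 36.4 = 1.97×10⁻⁸ C.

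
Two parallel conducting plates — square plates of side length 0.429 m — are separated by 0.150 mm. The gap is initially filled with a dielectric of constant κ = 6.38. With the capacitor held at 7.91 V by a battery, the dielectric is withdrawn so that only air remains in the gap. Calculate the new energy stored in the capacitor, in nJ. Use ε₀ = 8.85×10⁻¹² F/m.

A = (0.429 m)² = 0.184 m².
Initially C₁ = κε₀A/d = 6.38 × 8.85×10⁻¹² × 0.184 / 1.50×10⁻⁴ = 6.93×10⁻⁸ F.
U₁ = 2.17×10⁻⁶ J.
Battery connected ⇒ V is held fixed. C₂ = 0.157 C₁ and U = ½CV², so U₂/U₁ = C₂/C₁ = 0.157.
U₂ = 0.157 × 2.17×10⁻⁶ = 3.40×10⁻⁷ J.

U ≈ 340 nJ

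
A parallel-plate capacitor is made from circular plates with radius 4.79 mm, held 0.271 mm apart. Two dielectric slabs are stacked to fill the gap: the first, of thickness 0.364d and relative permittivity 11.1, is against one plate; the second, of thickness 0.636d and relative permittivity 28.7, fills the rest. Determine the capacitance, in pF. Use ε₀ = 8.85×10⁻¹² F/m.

C ≈ 42.8 pF

A = π(4.79 mm)² = 7.21×10⁻⁵ m².
Stacked slabs ⇒ two capacitors in series, each with the full plate area.
C₁ = κ₁ε₀A/d₁ = 11.1 × 8.85×10⁻¹² × 7.21×10⁻⁵ / 9.86×10⁻⁵ = 7.18×10⁻¹¹ F.
C₂ = κ₂ε₀A/d₂ = 28.7 × 8.85×10⁻¹² × 7.21×10⁻⁵ / 1.72×10⁻⁴ = 1.06×10⁻¹⁰ F.
C = (1/C₁ + 1/C₂)⁻¹ = 4.28×10⁻¹¹ F.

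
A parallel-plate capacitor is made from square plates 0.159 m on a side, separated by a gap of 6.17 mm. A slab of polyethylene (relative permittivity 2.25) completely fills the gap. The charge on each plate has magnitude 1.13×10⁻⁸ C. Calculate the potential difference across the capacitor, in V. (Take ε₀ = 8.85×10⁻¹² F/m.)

A = (0.159 m)² = 2.53×10⁻² m².
C = κε₀A/d = 2.25 × 8.85×10⁻¹² × 2.53×10⁻² / 6.17×10⁻³ = 8.16×10⁻¹¹ F.
V = Q/C = 1.13×10⁻⁸ / 8.16×10⁻¹¹ = 1.38×10² V.

V ≈ 138 V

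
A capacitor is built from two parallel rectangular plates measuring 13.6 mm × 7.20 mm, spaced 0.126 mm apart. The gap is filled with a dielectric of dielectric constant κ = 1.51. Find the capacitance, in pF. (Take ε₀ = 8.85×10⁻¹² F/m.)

C ≈ 10.4 pF

A = 13.6 × 7.20 mm² = 9.79×10⁻⁵ m².
C = κε₀A/d = 1.51 × 8.85×10⁻¹² × 9.79×10⁻⁵ / 1.26×10⁻⁴ = 1.04×10⁻¹¹ F.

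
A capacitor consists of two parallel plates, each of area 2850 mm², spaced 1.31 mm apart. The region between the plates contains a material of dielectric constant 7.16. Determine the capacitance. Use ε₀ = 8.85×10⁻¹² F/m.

A = 2850 mm² = 2.85×10⁻³ m².
C = κε₀A/d = 7.16 × 8.85×10⁻¹² × 2.85×10⁻³ / 1.31×10⁻³ = 1.38×10⁻¹⁰ F.

138 pF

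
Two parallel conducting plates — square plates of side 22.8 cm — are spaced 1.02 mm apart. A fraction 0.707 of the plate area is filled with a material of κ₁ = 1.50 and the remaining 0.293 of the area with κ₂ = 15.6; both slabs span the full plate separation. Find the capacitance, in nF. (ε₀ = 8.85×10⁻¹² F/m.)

2.54 nF

A = (22.8 cm)² = 5.20×10⁻² m².
Side-by-side slabs ⇒ two capacitors in parallel, each spanning the full gap.
C₁ = κ₁ε₀A₁/d = 1.50 × 8.85×10⁻¹² × 3.68×10⁻² / 1.02×10⁻³ = 4.78×10⁻¹⁰ F.
C₂ = κ₂ε₀A₂/d = 15.6 × 8.85×10⁻¹² × 1.52×10⁻² / 1.02×10⁻³ = 2.06×10⁻⁹ F.
C = C₁ + C₂ = 2.54×10⁻⁹ F.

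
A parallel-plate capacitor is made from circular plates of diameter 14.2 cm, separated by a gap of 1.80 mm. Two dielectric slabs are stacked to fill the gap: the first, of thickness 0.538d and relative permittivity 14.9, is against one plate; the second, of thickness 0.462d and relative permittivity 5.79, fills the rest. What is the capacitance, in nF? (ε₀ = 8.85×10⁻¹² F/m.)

A = π(14.2/2 cm)² = 1.58×10⁻² m².
Stacked slabs ⇒ two capacitors in series, each with the full plate area.
C₁ = κ₁ε₀A/d₁ = 14.9 × 8.85×10⁻¹² × 1.58×10⁻² / 9.68×10⁻⁴ = 2.16×10⁻⁹ F.
C₂ = κ₂ε₀A/d₂ = 5.79 × 8.85×10⁻¹² × 1.58×10⁻² / 8.32×10⁻⁴ = 9.76×10⁻¹⁰ F.
C = (1/C₁ + 1/C₂)⁻¹ = 6.72×10⁻¹⁰ F.

C ≈ 0.672 nF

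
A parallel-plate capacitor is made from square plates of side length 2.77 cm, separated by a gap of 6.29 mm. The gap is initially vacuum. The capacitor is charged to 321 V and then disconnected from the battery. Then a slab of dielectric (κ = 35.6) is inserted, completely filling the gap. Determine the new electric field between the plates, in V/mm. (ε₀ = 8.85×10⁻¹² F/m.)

A = (2.77 cm)² = 7.67×10⁻⁴ m².
Initially C₁ = ε₀A/d = 8.85×10⁻¹² × 7.67×10⁻⁴ / 6.29×10⁻³ = 1.08×10⁻¹² F.
E₁ = 5.10×10⁴ V/m.
Isolated ⇒ Q is held fixed. V₂ = Q/C₂ = V₁/35.6; E = V/d, so E₂/E₁ = (V₂/V₁)(d₁/d₂) = 0.0281.
E₂ = 0.0281 × 5.10×10⁴ = 1.43×10³ V/m.

1.43 V/mm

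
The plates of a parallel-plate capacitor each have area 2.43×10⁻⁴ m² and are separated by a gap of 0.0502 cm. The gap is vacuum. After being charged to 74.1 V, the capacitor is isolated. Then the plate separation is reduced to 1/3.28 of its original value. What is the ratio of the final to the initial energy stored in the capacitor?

U₂/U₁ ≈ 0.305

Isolated ⇒ Q is held fixed.
C₂ = 3.28 C₁ and U = Q²/(2C), so U₂/U₁ = C₁/C₂ = 0.305.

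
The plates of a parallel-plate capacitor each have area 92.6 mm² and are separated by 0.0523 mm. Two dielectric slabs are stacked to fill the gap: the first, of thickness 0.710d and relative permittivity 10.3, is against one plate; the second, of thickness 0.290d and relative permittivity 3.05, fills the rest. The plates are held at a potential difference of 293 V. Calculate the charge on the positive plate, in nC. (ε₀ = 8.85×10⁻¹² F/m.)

Q ≈ 28.0 nC

A = 92.6 mm² = 9.26×10⁻⁵ m².
Stacked slabs ⇒ two capacitors in series, each with the full plate area.
C₁ = κ₁ε₀A/d₁ = 10.3 × 8.85×10⁻¹² × 9.26×10⁻⁵ / 3.71×10⁻⁵ = 2.27×10⁻¹⁰ F.
C₂ = κ₂ε₀A/d₂ = 3.05 × 8.85×10⁻¹² × 9.26×10⁻⁵ / 1.52×10⁻⁵ = 1.65×10⁻¹⁰ F.
C = (1/C₁ + 1/C₂)⁻¹ = 9.55×10⁻¹¹ F.
Q = CV = 9.55×10⁻¹¹ × 293 = 2.80×10⁻⁸ C.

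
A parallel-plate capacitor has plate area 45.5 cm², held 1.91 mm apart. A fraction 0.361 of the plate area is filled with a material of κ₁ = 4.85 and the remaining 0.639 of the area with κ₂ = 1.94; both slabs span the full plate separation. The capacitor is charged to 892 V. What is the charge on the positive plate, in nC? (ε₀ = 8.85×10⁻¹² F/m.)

A = 45.5 cm² = 4.55×10⁻³ m².
Side-by-side slabs ⇒ two capacitors in parallel, each spanning the full gap.
C₁ = κ₁ε₀A₁/d = 4.85 × 8.85×10⁻¹² × 1.64×10⁻³ / 1.91×10⁻³ = 3.69×10⁻¹¹ F.
C₂ = κ₂ε₀A₂/d = 1.94 × 8.85×10⁻¹² × 2.91×10⁻³ / 1.91×10⁻³ = 2.61×10⁻¹¹ F.
C = C₁ + C₂ = 6.30×10⁻¹¹ F.
Q = CV = 6.30×10⁻¹¹ × 892 = 5.62×10⁻⁸ C.

Q ≈ 56.2 nC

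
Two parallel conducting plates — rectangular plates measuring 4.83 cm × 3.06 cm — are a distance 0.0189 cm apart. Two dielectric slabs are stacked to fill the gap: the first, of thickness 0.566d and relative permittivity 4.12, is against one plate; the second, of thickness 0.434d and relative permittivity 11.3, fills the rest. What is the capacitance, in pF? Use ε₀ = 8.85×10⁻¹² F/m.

C ≈ 394 pF

A = 4.83 × 3.06 cm² = 1.48×10⁻³ m².
Stacked slabs ⇒ two capacitors in series, each with the full plate area.
C₁ = κ₁ε₀A/d₁ = 4.12 × 8.85×10⁻¹² × 1.48×10⁻³ / 1.07×10⁻⁴ = 5.04×10⁻¹⁰ F.
C₂ = κ₂ε₀A/d₂ = 11.3 × 8.85×10⁻¹² × 1.48×10⁻³ / 8.20×10⁻⁵ = 1.80×10⁻⁹ F.
C = (1/C₁ + 1/C₂)⁻¹ = 3.94×10⁻¹⁰ F.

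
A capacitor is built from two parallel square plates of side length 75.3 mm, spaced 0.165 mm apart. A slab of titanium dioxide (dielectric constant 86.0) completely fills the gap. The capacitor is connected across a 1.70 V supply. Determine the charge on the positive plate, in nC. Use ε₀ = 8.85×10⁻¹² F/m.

Q ≈ 44.5 nC

A = (75.3 mm)² = 5.67×10⁻³ m².
C = κε₀A/d = 86.0 × 8.85×10⁻¹² × 5.67×10⁻³ / 1.65×10⁻⁴ = 2.62×10⁻⁸ F.
Q = CV = 2.62×10⁻⁸ × 1.70 = 4.45×10⁻⁸ C.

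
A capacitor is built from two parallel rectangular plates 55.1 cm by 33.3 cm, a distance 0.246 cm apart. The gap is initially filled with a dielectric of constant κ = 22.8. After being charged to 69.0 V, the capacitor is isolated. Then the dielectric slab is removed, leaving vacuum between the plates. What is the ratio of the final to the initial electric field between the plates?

22.8

Isolated ⇒ Q is held fixed.
V₂ = Q/C₂ = V₁/0.0439; E = V/d, so E₂/E₁ = (V₂/V₁)(d₁/d₂) = 22.8.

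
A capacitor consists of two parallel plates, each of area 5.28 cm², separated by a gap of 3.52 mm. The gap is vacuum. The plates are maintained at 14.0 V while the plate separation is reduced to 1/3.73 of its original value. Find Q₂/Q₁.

Q₂/Q₁ ≈ 3.73

Battery connected ⇒ V is held fixed.
C₂ = 3.73 C₁ and Q = CV, so Q₂/Q₁ = C₂/C₁ = 3.73.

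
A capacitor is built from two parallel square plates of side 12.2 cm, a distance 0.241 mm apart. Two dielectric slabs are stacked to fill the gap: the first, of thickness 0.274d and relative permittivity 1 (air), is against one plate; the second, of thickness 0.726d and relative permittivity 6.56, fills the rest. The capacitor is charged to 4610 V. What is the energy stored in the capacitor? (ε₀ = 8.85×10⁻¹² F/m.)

15.1 mJ

A = (12.2 cm)² = 1.49×10⁻² m².
Stacked slabs ⇒ two capacitors in series, each with the full plate area.
C₁ = κ₁ε₀A/d₁ = 1.00 × 8.85×10⁻¹² × 1.49×10⁻² / 6.60×10⁻⁵ = 1.99×10⁻⁹ F.
C₂ = κ₂ε₀A/d₂ = 6.56 × 8.85×10⁻¹² × 1.49×10⁻² / 1.75×10⁻⁴ = 4.94×10⁻⁹ F.
C = (1/C₁ + 1/C₂)⁻¹ = 1.42×10⁻⁹ F.
U = ½CV² = ½ × 1.42×10⁻⁹ × (4610)² = 1.51×10⁻² J.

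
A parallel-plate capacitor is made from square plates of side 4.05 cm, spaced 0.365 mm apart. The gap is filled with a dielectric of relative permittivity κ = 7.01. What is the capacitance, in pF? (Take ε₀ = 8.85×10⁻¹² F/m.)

C ≈ 279 pF

A = (4.05 cm)² = 1.64×10⁻³ m².
C = κε₀A/d = 7.01 × 8.85×10⁻¹² × 1.64×10⁻³ / 3.65×10⁻⁴ = 2.79×10⁻¹⁰ F.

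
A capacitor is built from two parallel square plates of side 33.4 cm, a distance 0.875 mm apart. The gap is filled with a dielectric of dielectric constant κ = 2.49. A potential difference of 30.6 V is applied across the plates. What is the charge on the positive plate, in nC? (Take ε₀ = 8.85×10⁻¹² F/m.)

A = (33.4 cm)² = 0.112 m².
C = κε₀A/d = 2.49 × 8.85×10⁻¹² × 0.112 / 8.75×10⁻⁴ = 2.81×10⁻⁹ F.
Q = CV = 2.81×10⁻⁹ × 30.6 = 8.60×10⁻⁸ C.

86.0 nC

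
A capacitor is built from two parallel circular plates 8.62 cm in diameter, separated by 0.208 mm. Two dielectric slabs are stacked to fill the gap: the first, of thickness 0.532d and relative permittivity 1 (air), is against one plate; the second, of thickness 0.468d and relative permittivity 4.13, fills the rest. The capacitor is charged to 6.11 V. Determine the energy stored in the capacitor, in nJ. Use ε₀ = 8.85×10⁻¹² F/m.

7.18 nJ

A = π(8.62/2 cm)² = 5.84×10⁻³ m².
Stacked slabs ⇒ two capacitors in series, each with the full plate area.
C₁ = κ₁ε₀A/d₁ = 1.00 × 8.85×10⁻¹² × 5.84×10⁻³ / 1.11×10⁻⁴ = 4.67×10⁻¹⁰ F.
C₂ = κ₂ε₀A/d₂ = 4.13 × 8.85×10⁻¹² × 5.84×10⁻³ / 9.73×10⁻⁵ = 2.19×10⁻⁹ F.
C = (1/C₁ + 1/C₂)⁻¹ = 3.85×10⁻¹⁰ F.
U = ½CV² = ½ × 3.85×10⁻¹⁰ × (6.11)² = 7.18×10⁻⁹ J.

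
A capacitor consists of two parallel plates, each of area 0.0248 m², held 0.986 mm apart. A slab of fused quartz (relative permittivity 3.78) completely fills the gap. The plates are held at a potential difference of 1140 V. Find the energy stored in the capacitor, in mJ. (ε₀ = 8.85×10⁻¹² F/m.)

U ≈ 0.547 mJ

C = κε₀A/d = 3.78 × 8.85×10⁻¹² × 2.48×10⁻² / 9.86×10⁻⁴ = 8.41×10⁻¹⁰ F.
U = ½CV² = ½ × 8.41×10⁻¹⁰ × (1140)² = 5.47×10⁻⁴ J.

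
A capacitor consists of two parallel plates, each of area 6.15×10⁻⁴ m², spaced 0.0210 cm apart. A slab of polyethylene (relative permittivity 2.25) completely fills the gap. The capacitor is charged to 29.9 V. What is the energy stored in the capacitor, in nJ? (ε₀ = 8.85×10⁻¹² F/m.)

U ≈ 26.1 nJ

C = κε₀A/d = 2.25 × 8.85×10⁻¹² × 6.15×10⁻⁴ / 2.10×10⁻⁴ = 5.83×10⁻¹¹ F.
U = ½CV² = ½ × 5.83×10⁻¹¹ × (29.9)² = 2.61×10⁻⁸ J.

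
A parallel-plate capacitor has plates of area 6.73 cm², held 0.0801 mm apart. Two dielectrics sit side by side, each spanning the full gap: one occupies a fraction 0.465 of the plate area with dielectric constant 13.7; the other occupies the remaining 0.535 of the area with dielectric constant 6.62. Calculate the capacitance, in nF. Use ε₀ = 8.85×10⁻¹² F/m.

A = 6.73 cm² = 6.73×10⁻⁴ m².
Side-by-side slabs ⇒ two capacitors in parallel, each spanning the full gap.
C₁ = κ₁ε₀A₁/d = 13.7 × 8.85×10⁻¹² × 3.13×10⁻⁴ / 8.01×10⁻⁵ = 4.74×10⁻¹⁰ F.
C₂ = κ₂ε₀A₂/d = 6.62 × 8.85×10⁻¹² × 3.60×10⁻⁴ / 8.01×10⁻⁵ = 2.63×10⁻¹⁰ F.
C = C₁ + C₂ = 7.37×10⁻¹⁰ F.

0.737 nF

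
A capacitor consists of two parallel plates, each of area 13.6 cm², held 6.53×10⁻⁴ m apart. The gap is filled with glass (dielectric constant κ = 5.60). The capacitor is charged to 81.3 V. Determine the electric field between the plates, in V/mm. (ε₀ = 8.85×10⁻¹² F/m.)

125 V/mm

E = V/d = 81.3 / 6.53×10⁻⁴ = 1.25×10⁵ V/m.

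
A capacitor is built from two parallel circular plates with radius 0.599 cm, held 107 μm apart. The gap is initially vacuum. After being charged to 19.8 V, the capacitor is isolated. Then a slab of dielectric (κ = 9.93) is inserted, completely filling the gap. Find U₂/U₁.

Isolated ⇒ Q is held fixed.
C₂ = 9.93 C₁ and U = Q²/(2C), so U₂/U₁ = C₁/C₂ = 0.101.

0.101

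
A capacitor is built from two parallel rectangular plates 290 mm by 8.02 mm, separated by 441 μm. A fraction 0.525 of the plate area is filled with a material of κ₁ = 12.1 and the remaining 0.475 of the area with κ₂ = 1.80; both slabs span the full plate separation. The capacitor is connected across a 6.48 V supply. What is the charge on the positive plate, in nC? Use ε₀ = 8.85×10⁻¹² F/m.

Q ≈ 2.18 nC

A = 290 × 8.02 mm² = 2.33×10⁻³ m².
Side-by-side slabs ⇒ two capacitors in parallel, each spanning the full gap.
C₁ = κ₁ε₀A₁/d = 12.1 × 8.85×10⁻¹² × 1.22×10⁻³ / 4.41×10⁻⁴ = 2.96×10⁻¹⁰ F.
C₂ = κ₂ε₀A₂/d = 1.80 × 8.85×10⁻¹² × 1.10×10⁻³ / 4.41×10⁻⁴ = 3.99×10⁻¹¹ F.
C = C₁ + C₂ = 3.36×10⁻¹⁰ F.
Q = CV = 3.36×10⁻¹⁰ × 6.48 = 2.18×10⁻⁹ C.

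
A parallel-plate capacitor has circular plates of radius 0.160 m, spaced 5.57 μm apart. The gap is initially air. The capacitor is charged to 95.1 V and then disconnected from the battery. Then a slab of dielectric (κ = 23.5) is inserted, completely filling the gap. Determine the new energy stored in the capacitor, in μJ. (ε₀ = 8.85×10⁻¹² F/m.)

A = π(0.160 m)² = 8.04×10⁻² m².
Initially C₁ = ε₀A/d = 8.85×10⁻¹² × 8.04×10⁻² / 5.57×10⁻⁶ = 1.28×10⁻⁷ F.
U₁ = 5.78×10⁻⁴ J.
Isolated ⇒ Q is held fixed. C₂ = 23.5 C₁ and U = Q²/(2C), so U₂/U₁ = C₁/C₂ = 0.0426.
U₂ = 0.0426 × 5.78×10⁻⁴ = 2.46×10⁻⁵ J.

24.6 μJ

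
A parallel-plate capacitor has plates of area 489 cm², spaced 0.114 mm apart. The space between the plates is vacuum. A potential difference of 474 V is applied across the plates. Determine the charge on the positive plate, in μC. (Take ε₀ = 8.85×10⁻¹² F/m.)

Q ≈ 1.80 μC

A = 489 cm² = 4.89×10⁻² m².
C = ε₀A/d = 8.85×10⁻¹² × 4.89×10⁻² / 1.14×10⁻⁴ = 3.80×10⁻⁹ F.
Q = CV = 3.80×10⁻⁹ × 474 = 1.80×10⁻⁶ C.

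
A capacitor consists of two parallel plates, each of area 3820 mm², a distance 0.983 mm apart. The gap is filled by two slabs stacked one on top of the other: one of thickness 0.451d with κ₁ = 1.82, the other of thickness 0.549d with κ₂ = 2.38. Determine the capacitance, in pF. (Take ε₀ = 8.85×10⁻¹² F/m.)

71.9 pF

A = 3820 mm² = 3.82×10⁻³ m².
Stacked slabs ⇒ two capacitors in series, each with the full plate area.
C₁ = κ₁ε₀A/d₁ = 1.82 × 8.85×10⁻¹² × 3.82×10⁻³ / 4.43×10⁻⁴ = 1.39×10⁻¹⁰ F.
C₂ = κ₂ε₀A/d₂ = 2.38 × 8.85×10⁻¹² × 3.82×10⁻³ / 5.40×10⁻⁴ = 1.49×10⁻¹⁰ F.
C = (1/C₁ + 1/C₂)⁻¹ = 7.19×10⁻¹¹ F.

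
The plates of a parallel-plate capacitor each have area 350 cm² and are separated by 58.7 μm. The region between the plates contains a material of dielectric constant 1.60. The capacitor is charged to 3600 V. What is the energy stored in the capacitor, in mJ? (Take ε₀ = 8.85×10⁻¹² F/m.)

A = 350 cm² = 3.50×10⁻² m².
C = κε₀A/d = 1.60 × 8.85×10⁻¹² × 3.50×10⁻² / 5.87×10⁻⁵ = 8.44×10⁻⁹ F.
U = ½CV² = ½ × 8.44×10⁻⁹ × (3600)² = 5.47×10⁻² J.

U ≈ 54.7 mJ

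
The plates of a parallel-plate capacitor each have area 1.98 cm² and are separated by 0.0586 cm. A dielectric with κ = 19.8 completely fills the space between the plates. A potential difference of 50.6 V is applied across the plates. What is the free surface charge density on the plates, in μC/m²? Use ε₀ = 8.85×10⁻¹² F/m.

σ ≈ 15.1 μC/m²

A = 1.98 cm² = 1.98×10⁻⁴ m².
C = κε₀A/d = 19.8 × 8.85×10⁻¹² × 1.98×10⁻⁴ / 5.86×10⁻⁴ = 5.92×10⁻¹¹ F.
σ = Q/A = CV/A = 5.92×10⁻¹¹ × 50.6 / 1.98×10⁻⁴ = 1.51×10⁻⁵ C/m².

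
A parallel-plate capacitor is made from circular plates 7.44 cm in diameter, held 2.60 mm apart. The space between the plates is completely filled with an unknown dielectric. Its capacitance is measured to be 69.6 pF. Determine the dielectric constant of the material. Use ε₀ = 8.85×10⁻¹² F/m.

A = π(7.44/2 cm)² = 4.35×10⁻³ m².
κ = Cd/(ε₀A) = 6.96×10⁻¹¹ × 2.60×10⁻³ / (8.85×10⁻¹² × 4.35×10⁻³) = 4.70.

κ ≈ 4.70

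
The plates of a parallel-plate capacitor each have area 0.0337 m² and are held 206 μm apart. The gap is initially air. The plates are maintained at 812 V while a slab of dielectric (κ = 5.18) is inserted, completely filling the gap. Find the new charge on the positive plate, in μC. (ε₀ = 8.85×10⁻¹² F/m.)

Q ≈ 6.09 μC

Initially C₁ = ε₀A/d = 8.85×10⁻¹² × 3.37×10⁻² / 2.06×10⁻⁴ = 1.45×10⁻⁹ F.
Q₁ = 1.18×10⁻⁶ C.
Battery connected ⇒ V is held fixed. C₂ = 5.18 C₁ and Q = CV, so Q₂/Q₁ = C₂/C₁ = 5.18.
Q₂ = 5.18 × 1.18×10⁻⁶ = 6.09×10⁻⁶ C.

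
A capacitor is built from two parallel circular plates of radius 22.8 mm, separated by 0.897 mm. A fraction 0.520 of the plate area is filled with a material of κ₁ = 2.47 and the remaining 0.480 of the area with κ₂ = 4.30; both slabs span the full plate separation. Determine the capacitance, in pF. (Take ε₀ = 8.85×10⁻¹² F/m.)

C ≈ 54.0 pF

A = π(22.8 mm)² = 1.63×10⁻³ m².
Side-by-side slabs ⇒ two capacitors in parallel, each spanning the full gap.
C₁ = κ₁ε₀A₁/d = 2.47 × 8.85×10⁻¹² × 8.49×10⁻⁴ / 8.97×10⁻⁴ = 2.07×10⁻¹¹ F.
C₂ = κ₂ε₀A₂/d = 4.30 × 8.85×10⁻¹² × 7.84×10⁻⁴ / 8.97×10⁻⁴ = 3.33×10⁻¹¹ F.
C = C₁ + C₂ = 5.40×10⁻¹¹ F.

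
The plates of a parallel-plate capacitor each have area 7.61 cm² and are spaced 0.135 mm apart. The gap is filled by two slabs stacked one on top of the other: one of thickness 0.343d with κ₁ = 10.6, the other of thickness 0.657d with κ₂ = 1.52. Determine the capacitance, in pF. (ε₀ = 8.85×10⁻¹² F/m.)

C ≈ 107 pF

A = 7.61 cm² = 7.61×10⁻⁴ m².
Stacked slabs ⇒ two capacitors in series, each with the full plate area.
C₁ = κ₁ε₀A/d₁ = 10.6 × 8.85×10⁻¹² × 7.61×10⁻⁴ / 4.63×10⁻⁵ = 1.54×10⁻⁹ F.
C₂ = κ₂ε₀A/d₂ = 1.52 × 8.85×10⁻¹² × 7.61×10⁻⁴ / 8.87×10⁻⁵ = 1.15×10⁻¹⁰ F.
C = (1/C₁ + 1/C₂)⁻¹ = 1.07×10⁻¹⁰ F.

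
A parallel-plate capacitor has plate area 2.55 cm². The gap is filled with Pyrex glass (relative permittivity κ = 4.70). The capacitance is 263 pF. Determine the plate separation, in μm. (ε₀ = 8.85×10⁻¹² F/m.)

A = 2.55 cm² = 2.55×10⁻⁴ m².
d = κε₀A/C = 4.70 × 8.85×10⁻¹² × 2.55×10⁻⁴ / 2.63×10⁻¹⁰ = 4.03×10⁻⁵ m.

40.3 μm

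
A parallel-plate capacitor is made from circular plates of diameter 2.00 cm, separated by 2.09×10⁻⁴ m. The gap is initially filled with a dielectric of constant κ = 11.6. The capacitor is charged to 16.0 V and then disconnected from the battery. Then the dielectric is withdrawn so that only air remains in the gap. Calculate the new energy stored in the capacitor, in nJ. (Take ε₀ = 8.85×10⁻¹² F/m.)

229 nJ

A = π(2.00/2 cm)² = 3.14×10⁻⁴ m².
Initially C₁ = κε₀A/d = 11.6 × 8.85×10⁻¹² × 3.14×10⁻⁴ / 2.09×10⁻⁴ = 1.54×10⁻¹⁰ F.
U₁ = 1.98×10⁻⁸ J.
Isolated ⇒ Q is held fixed. C₂ = 0.0862 C₁ and U = Q²/(2C), so U₂/U₁ = C₁/C₂ = 11.6.
U₂ = 11.6 × 1.98×10⁻⁸ = 2.29×10⁻⁷ J.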